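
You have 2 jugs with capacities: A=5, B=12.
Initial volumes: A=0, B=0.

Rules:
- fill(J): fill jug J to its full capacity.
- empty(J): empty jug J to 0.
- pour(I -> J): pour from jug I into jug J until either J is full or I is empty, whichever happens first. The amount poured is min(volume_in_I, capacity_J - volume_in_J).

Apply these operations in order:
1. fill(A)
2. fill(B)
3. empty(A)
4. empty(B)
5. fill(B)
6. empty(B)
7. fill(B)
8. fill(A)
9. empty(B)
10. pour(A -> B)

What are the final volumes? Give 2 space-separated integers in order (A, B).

Answer: 0 5

Derivation:
Step 1: fill(A) -> (A=5 B=0)
Step 2: fill(B) -> (A=5 B=12)
Step 3: empty(A) -> (A=0 B=12)
Step 4: empty(B) -> (A=0 B=0)
Step 5: fill(B) -> (A=0 B=12)
Step 6: empty(B) -> (A=0 B=0)
Step 7: fill(B) -> (A=0 B=12)
Step 8: fill(A) -> (A=5 B=12)
Step 9: empty(B) -> (A=5 B=0)
Step 10: pour(A -> B) -> (A=0 B=5)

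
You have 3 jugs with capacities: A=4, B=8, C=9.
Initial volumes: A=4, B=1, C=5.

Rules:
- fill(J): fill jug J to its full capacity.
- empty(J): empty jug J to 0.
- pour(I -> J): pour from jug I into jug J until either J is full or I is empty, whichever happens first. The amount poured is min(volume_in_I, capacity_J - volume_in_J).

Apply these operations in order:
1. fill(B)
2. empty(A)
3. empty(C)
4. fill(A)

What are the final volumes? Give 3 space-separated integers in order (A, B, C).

Answer: 4 8 0

Derivation:
Step 1: fill(B) -> (A=4 B=8 C=5)
Step 2: empty(A) -> (A=0 B=8 C=5)
Step 3: empty(C) -> (A=0 B=8 C=0)
Step 4: fill(A) -> (A=4 B=8 C=0)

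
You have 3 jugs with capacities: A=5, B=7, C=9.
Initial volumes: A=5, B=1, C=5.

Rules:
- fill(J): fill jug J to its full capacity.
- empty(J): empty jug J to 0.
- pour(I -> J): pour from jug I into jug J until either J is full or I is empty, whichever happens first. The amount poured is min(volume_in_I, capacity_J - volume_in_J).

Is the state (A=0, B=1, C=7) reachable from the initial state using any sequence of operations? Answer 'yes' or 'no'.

Answer: yes

Derivation:
BFS from (A=5, B=1, C=5):
  1. fill(B) -> (A=5 B=7 C=5)
  2. pour(A -> C) -> (A=1 B=7 C=9)
  3. empty(C) -> (A=1 B=7 C=0)
  4. pour(B -> C) -> (A=1 B=0 C=7)
  5. pour(A -> B) -> (A=0 B=1 C=7)
Target reached → yes.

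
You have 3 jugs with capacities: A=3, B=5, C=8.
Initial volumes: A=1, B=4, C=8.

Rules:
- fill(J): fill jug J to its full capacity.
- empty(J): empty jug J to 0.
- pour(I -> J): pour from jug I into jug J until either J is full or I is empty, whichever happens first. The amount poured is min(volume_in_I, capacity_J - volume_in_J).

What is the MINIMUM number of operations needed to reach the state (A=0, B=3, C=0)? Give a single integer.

Answer: 4

Derivation:
BFS from (A=1, B=4, C=8). One shortest path:
  1. fill(A) -> (A=3 B=4 C=8)
  2. empty(B) -> (A=3 B=0 C=8)
  3. empty(C) -> (A=3 B=0 C=0)
  4. pour(A -> B) -> (A=0 B=3 C=0)
Reached target in 4 moves.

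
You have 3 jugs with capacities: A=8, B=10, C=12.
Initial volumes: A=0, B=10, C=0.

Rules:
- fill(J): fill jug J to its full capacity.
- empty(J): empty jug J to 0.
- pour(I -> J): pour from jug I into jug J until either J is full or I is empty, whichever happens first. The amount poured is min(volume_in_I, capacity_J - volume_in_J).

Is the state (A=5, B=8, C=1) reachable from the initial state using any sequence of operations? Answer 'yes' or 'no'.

BFS explored all 150 reachable states.
Reachable set includes: (0,0,0), (0,0,2), (0,0,4), (0,0,6), (0,0,8), (0,0,10), (0,0,12), (0,2,0), (0,2,2), (0,2,4), (0,2,6), (0,2,8) ...
Target (A=5, B=8, C=1) not in reachable set → no.

Answer: no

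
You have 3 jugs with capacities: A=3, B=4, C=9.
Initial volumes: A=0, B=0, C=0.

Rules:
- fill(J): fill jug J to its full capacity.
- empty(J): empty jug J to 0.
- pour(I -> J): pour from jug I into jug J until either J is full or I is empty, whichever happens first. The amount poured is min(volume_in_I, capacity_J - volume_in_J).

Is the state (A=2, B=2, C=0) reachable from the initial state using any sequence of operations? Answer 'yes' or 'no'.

BFS from (A=0, B=0, C=0):
  1. fill(A) -> (A=3 B=0 C=0)
  2. fill(C) -> (A=3 B=0 C=9)
  3. pour(A -> B) -> (A=0 B=3 C=9)
  4. pour(C -> A) -> (A=3 B=3 C=6)
  5. pour(A -> B) -> (A=2 B=4 C=6)
  6. empty(B) -> (A=2 B=0 C=6)
  7. pour(C -> B) -> (A=2 B=4 C=2)
  8. empty(B) -> (A=2 B=0 C=2)
  9. pour(C -> B) -> (A=2 B=2 C=0)
Target reached → yes.

Answer: yes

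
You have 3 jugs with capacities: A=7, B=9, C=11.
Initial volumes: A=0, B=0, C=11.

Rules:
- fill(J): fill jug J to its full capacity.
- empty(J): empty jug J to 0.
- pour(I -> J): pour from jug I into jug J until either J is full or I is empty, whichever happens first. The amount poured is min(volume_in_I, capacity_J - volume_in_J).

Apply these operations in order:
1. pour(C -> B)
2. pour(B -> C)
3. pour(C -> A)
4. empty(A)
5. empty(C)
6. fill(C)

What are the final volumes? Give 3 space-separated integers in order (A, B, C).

Step 1: pour(C -> B) -> (A=0 B=9 C=2)
Step 2: pour(B -> C) -> (A=0 B=0 C=11)
Step 3: pour(C -> A) -> (A=7 B=0 C=4)
Step 4: empty(A) -> (A=0 B=0 C=4)
Step 5: empty(C) -> (A=0 B=0 C=0)
Step 6: fill(C) -> (A=0 B=0 C=11)

Answer: 0 0 11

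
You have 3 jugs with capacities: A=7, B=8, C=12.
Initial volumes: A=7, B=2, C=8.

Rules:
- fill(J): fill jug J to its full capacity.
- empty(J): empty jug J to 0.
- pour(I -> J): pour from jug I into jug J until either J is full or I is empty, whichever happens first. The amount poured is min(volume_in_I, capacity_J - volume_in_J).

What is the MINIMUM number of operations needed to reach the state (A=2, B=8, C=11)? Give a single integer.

Answer: 6

Derivation:
BFS from (A=7, B=2, C=8). One shortest path:
  1. empty(C) -> (A=7 B=2 C=0)
  2. pour(A -> C) -> (A=0 B=2 C=7)
  3. pour(B -> A) -> (A=2 B=0 C=7)
  4. pour(C -> B) -> (A=2 B=7 C=0)
  5. fill(C) -> (A=2 B=7 C=12)
  6. pour(C -> B) -> (A=2 B=8 C=11)
Reached target in 6 moves.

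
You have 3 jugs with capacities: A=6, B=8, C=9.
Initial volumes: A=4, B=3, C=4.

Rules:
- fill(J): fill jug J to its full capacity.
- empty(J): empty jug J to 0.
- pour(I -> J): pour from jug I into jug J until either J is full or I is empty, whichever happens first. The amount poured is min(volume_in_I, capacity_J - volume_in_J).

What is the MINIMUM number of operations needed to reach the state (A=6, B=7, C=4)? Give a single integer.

Answer: 2

Derivation:
BFS from (A=4, B=3, C=4). One shortest path:
  1. pour(A -> B) -> (A=0 B=7 C=4)
  2. fill(A) -> (A=6 B=7 C=4)
Reached target in 2 moves.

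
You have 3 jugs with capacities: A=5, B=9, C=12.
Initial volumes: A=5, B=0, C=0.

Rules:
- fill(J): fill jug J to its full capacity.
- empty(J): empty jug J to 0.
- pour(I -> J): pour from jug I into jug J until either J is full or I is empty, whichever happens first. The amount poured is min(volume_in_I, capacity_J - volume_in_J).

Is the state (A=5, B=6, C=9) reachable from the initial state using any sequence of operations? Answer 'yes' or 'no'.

BFS from (A=5, B=0, C=0):
  1. fill(B) -> (A=5 B=9 C=0)
  2. pour(B -> C) -> (A=5 B=0 C=9)
  3. fill(B) -> (A=5 B=9 C=9)
  4. pour(A -> C) -> (A=2 B=9 C=12)
  5. empty(C) -> (A=2 B=9 C=0)
  6. pour(B -> C) -> (A=2 B=0 C=9)
  7. fill(B) -> (A=2 B=9 C=9)
  8. pour(B -> A) -> (A=5 B=6 C=9)
Target reached → yes.

Answer: yes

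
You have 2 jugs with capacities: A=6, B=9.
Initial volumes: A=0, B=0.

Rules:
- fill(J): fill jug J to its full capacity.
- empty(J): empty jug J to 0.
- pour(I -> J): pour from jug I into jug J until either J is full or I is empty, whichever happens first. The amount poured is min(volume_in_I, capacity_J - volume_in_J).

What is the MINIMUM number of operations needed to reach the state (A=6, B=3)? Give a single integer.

Answer: 2

Derivation:
BFS from (A=0, B=0). One shortest path:
  1. fill(B) -> (A=0 B=9)
  2. pour(B -> A) -> (A=6 B=3)
Reached target in 2 moves.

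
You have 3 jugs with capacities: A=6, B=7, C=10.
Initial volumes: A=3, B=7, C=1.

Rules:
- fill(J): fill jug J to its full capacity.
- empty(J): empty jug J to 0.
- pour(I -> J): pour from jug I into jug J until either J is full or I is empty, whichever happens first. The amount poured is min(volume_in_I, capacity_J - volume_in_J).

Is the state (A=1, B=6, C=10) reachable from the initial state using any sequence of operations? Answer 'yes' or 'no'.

BFS from (A=3, B=7, C=1):
  1. fill(A) -> (A=6 B=7 C=1)
  2. empty(B) -> (A=6 B=0 C=1)
  3. pour(A -> B) -> (A=0 B=6 C=1)
  4. pour(C -> A) -> (A=1 B=6 C=0)
  5. fill(C) -> (A=1 B=6 C=10)
Target reached → yes.

Answer: yes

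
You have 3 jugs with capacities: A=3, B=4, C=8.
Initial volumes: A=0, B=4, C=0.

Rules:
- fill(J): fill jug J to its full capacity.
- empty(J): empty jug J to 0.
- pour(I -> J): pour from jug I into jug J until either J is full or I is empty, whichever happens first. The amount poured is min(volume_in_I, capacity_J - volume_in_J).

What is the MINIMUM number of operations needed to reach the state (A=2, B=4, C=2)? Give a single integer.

Answer: 6

Derivation:
BFS from (A=0, B=4, C=0). One shortest path:
  1. empty(B) -> (A=0 B=0 C=0)
  2. fill(C) -> (A=0 B=0 C=8)
  3. pour(C -> A) -> (A=3 B=0 C=5)
  4. pour(A -> B) -> (A=0 B=3 C=5)
  5. pour(C -> A) -> (A=3 B=3 C=2)
  6. pour(A -> B) -> (A=2 B=4 C=2)
Reached target in 6 moves.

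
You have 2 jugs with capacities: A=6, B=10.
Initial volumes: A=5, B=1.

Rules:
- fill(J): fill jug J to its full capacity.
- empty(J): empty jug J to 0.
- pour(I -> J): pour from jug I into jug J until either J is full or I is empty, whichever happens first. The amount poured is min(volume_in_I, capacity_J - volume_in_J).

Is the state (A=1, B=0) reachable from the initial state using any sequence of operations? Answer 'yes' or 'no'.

Answer: yes

Derivation:
BFS from (A=5, B=1):
  1. empty(A) -> (A=0 B=1)
  2. pour(B -> A) -> (A=1 B=0)
Target reached → yes.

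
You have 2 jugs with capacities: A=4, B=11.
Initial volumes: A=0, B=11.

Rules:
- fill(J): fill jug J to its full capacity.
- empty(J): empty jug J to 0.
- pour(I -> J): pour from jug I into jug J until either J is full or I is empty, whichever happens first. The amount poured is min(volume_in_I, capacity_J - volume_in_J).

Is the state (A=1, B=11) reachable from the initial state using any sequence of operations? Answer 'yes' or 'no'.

Answer: yes

Derivation:
BFS from (A=0, B=11):
  1. fill(A) -> (A=4 B=11)
  2. empty(B) -> (A=4 B=0)
  3. pour(A -> B) -> (A=0 B=4)
  4. fill(A) -> (A=4 B=4)
  5. pour(A -> B) -> (A=0 B=8)
  6. fill(A) -> (A=4 B=8)
  7. pour(A -> B) -> (A=1 B=11)
Target reached → yes.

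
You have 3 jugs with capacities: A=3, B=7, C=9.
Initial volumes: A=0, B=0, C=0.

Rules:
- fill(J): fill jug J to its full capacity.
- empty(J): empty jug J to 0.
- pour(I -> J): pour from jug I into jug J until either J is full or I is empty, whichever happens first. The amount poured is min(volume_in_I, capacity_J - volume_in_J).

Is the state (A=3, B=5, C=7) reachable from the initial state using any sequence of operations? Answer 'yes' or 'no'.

Answer: yes

Derivation:
BFS from (A=0, B=0, C=0):
  1. fill(C) -> (A=0 B=0 C=9)
  2. pour(C -> B) -> (A=0 B=7 C=2)
  3. pour(C -> A) -> (A=2 B=7 C=0)
  4. pour(B -> C) -> (A=2 B=0 C=7)
  5. pour(A -> B) -> (A=0 B=2 C=7)
  6. fill(A) -> (A=3 B=2 C=7)
  7. pour(A -> B) -> (A=0 B=5 C=7)
  8. fill(A) -> (A=3 B=5 C=7)
Target reached → yes.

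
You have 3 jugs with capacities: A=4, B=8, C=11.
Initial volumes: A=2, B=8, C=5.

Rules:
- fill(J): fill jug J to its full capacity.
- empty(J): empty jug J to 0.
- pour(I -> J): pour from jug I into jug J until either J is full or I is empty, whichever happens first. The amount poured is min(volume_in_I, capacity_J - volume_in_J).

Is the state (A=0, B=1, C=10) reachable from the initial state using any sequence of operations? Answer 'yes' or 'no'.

Answer: yes

Derivation:
BFS from (A=2, B=8, C=5):
  1. empty(B) -> (A=2 B=0 C=5)
  2. pour(C -> B) -> (A=2 B=5 C=0)
  3. pour(A -> C) -> (A=0 B=5 C=2)
  4. fill(A) -> (A=4 B=5 C=2)
  5. pour(A -> B) -> (A=1 B=8 C=2)
  6. pour(B -> C) -> (A=1 B=0 C=10)
  7. pour(A -> B) -> (A=0 B=1 C=10)
Target reached → yes.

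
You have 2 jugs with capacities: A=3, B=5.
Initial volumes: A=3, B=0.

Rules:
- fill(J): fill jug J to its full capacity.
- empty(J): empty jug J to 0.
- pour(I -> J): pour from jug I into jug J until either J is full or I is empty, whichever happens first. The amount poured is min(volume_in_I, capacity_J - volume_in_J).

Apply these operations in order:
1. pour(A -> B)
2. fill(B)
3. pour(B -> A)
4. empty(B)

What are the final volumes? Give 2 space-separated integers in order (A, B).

Answer: 3 0

Derivation:
Step 1: pour(A -> B) -> (A=0 B=3)
Step 2: fill(B) -> (A=0 B=5)
Step 3: pour(B -> A) -> (A=3 B=2)
Step 4: empty(B) -> (A=3 B=0)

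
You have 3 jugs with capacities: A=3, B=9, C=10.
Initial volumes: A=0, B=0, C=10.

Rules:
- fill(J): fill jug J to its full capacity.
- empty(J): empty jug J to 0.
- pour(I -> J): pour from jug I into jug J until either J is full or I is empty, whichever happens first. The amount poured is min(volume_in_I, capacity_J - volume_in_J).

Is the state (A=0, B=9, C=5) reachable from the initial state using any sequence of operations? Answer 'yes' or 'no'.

Answer: yes

Derivation:
BFS from (A=0, B=0, C=10):
  1. fill(A) -> (A=3 B=0 C=10)
  2. pour(A -> B) -> (A=0 B=3 C=10)
  3. pour(C -> B) -> (A=0 B=9 C=4)
  4. empty(B) -> (A=0 B=0 C=4)
  5. pour(C -> B) -> (A=0 B=4 C=0)
  6. fill(C) -> (A=0 B=4 C=10)
  7. pour(C -> B) -> (A=0 B=9 C=5)
Target reached → yes.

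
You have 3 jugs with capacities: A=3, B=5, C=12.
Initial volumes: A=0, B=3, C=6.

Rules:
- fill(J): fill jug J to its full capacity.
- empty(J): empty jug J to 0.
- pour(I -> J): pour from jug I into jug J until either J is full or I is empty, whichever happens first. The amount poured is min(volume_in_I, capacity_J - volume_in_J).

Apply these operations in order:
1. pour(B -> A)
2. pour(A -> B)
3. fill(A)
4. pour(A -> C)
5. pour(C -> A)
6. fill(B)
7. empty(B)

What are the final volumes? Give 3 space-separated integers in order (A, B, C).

Answer: 3 0 6

Derivation:
Step 1: pour(B -> A) -> (A=3 B=0 C=6)
Step 2: pour(A -> B) -> (A=0 B=3 C=6)
Step 3: fill(A) -> (A=3 B=3 C=6)
Step 4: pour(A -> C) -> (A=0 B=3 C=9)
Step 5: pour(C -> A) -> (A=3 B=3 C=6)
Step 6: fill(B) -> (A=3 B=5 C=6)
Step 7: empty(B) -> (A=3 B=0 C=6)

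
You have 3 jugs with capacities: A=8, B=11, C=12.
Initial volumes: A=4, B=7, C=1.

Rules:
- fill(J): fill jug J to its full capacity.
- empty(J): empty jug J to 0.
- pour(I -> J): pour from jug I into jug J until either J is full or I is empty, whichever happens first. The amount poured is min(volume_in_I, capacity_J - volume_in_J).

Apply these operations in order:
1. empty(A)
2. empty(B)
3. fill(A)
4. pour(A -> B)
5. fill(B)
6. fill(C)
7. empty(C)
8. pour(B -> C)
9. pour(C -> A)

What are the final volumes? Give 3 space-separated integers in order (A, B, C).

Step 1: empty(A) -> (A=0 B=7 C=1)
Step 2: empty(B) -> (A=0 B=0 C=1)
Step 3: fill(A) -> (A=8 B=0 C=1)
Step 4: pour(A -> B) -> (A=0 B=8 C=1)
Step 5: fill(B) -> (A=0 B=11 C=1)
Step 6: fill(C) -> (A=0 B=11 C=12)
Step 7: empty(C) -> (A=0 B=11 C=0)
Step 8: pour(B -> C) -> (A=0 B=0 C=11)
Step 9: pour(C -> A) -> (A=8 B=0 C=3)

Answer: 8 0 3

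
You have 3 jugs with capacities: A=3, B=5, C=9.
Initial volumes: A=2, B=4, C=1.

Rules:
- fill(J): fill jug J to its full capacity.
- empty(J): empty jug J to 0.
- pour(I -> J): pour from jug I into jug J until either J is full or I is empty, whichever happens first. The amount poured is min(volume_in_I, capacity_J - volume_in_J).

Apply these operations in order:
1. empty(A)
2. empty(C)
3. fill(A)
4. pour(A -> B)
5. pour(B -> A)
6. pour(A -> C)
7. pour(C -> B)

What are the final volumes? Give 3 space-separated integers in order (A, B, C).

Answer: 0 5 2

Derivation:
Step 1: empty(A) -> (A=0 B=4 C=1)
Step 2: empty(C) -> (A=0 B=4 C=0)
Step 3: fill(A) -> (A=3 B=4 C=0)
Step 4: pour(A -> B) -> (A=2 B=5 C=0)
Step 5: pour(B -> A) -> (A=3 B=4 C=0)
Step 6: pour(A -> C) -> (A=0 B=4 C=3)
Step 7: pour(C -> B) -> (A=0 B=5 C=2)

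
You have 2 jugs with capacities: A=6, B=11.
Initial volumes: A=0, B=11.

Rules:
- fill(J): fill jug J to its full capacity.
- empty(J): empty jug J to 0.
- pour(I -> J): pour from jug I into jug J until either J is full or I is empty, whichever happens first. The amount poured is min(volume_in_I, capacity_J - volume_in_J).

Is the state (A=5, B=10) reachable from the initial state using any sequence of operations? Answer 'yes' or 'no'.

Answer: no

Derivation:
BFS explored all 34 reachable states.
Reachable set includes: (0,0), (0,1), (0,2), (0,3), (0,4), (0,5), (0,6), (0,7), (0,8), (0,9), (0,10), (0,11) ...
Target (A=5, B=10) not in reachable set → no.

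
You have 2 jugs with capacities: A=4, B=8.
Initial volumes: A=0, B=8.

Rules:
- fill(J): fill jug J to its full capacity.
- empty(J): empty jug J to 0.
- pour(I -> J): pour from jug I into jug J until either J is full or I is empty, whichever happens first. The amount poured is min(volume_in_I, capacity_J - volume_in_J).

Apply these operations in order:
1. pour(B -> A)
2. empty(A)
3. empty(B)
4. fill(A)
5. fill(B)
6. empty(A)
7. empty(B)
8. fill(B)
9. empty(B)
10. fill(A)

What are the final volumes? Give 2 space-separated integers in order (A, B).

Step 1: pour(B -> A) -> (A=4 B=4)
Step 2: empty(A) -> (A=0 B=4)
Step 3: empty(B) -> (A=0 B=0)
Step 4: fill(A) -> (A=4 B=0)
Step 5: fill(B) -> (A=4 B=8)
Step 6: empty(A) -> (A=0 B=8)
Step 7: empty(B) -> (A=0 B=0)
Step 8: fill(B) -> (A=0 B=8)
Step 9: empty(B) -> (A=0 B=0)
Step 10: fill(A) -> (A=4 B=0)

Answer: 4 0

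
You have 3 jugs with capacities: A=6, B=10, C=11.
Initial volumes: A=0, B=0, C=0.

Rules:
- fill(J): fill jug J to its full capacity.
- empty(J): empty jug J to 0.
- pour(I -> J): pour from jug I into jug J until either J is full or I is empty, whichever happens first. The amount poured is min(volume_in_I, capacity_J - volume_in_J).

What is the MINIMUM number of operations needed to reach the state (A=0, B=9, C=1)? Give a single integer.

BFS from (A=0, B=0, C=0). One shortest path:
  1. fill(A) -> (A=6 B=0 C=0)
  2. fill(B) -> (A=6 B=10 C=0)
  3. pour(B -> C) -> (A=6 B=0 C=10)
  4. pour(A -> C) -> (A=5 B=0 C=11)
  5. pour(C -> B) -> (A=5 B=10 C=1)
  6. pour(B -> A) -> (A=6 B=9 C=1)
  7. empty(A) -> (A=0 B=9 C=1)
Reached target in 7 moves.

Answer: 7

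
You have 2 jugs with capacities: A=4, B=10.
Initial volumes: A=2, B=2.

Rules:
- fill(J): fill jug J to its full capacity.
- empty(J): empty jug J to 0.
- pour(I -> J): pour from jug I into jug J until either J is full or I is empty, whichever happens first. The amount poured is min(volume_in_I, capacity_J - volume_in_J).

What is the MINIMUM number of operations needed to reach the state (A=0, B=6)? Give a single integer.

Answer: 2

Derivation:
BFS from (A=2, B=2). One shortest path:
  1. fill(A) -> (A=4 B=2)
  2. pour(A -> B) -> (A=0 B=6)
Reached target in 2 moves.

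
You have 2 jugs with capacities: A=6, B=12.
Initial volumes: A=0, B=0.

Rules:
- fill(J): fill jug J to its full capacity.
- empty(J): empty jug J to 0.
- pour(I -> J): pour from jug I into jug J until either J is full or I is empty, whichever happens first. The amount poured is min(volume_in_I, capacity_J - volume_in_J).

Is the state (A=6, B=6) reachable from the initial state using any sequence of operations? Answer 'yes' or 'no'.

BFS from (A=0, B=0):
  1. fill(B) -> (A=0 B=12)
  2. pour(B -> A) -> (A=6 B=6)
Target reached → yes.

Answer: yes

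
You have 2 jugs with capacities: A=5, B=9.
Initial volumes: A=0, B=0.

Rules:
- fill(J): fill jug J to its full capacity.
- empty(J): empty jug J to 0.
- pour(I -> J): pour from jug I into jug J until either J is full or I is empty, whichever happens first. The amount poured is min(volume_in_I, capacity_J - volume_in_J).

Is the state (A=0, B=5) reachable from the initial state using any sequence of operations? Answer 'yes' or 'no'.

BFS from (A=0, B=0):
  1. fill(A) -> (A=5 B=0)
  2. pour(A -> B) -> (A=0 B=5)
Target reached → yes.

Answer: yes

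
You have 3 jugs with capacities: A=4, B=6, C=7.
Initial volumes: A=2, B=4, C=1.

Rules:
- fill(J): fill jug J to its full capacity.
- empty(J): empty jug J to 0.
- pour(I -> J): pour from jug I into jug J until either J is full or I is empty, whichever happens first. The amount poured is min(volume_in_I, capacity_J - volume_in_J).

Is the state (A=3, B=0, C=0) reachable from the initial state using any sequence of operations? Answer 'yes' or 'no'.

Answer: yes

Derivation:
BFS from (A=2, B=4, C=1):
  1. empty(B) -> (A=2 B=0 C=1)
  2. pour(C -> A) -> (A=3 B=0 C=0)
Target reached → yes.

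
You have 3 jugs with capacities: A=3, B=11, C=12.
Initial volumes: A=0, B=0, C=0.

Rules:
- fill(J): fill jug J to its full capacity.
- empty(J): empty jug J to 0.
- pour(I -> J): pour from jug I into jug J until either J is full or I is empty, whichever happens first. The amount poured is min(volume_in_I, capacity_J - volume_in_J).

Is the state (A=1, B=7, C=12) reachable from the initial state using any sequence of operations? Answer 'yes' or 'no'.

BFS from (A=0, B=0, C=0):
  1. fill(C) -> (A=0 B=0 C=12)
  2. pour(C -> B) -> (A=0 B=11 C=1)
  3. pour(B -> A) -> (A=3 B=8 C=1)
  4. empty(A) -> (A=0 B=8 C=1)
  5. pour(C -> A) -> (A=1 B=8 C=0)
  6. pour(B -> C) -> (A=1 B=0 C=8)
  7. fill(B) -> (A=1 B=11 C=8)
  8. pour(B -> C) -> (A=1 B=7 C=12)
Target reached → yes.

Answer: yes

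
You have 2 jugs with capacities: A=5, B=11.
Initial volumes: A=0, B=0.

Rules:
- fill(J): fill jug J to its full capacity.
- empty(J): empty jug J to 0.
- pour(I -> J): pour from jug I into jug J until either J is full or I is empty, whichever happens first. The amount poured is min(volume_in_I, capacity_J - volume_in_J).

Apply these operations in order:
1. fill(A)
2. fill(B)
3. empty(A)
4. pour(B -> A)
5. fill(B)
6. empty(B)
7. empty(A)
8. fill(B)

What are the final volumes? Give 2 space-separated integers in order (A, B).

Step 1: fill(A) -> (A=5 B=0)
Step 2: fill(B) -> (A=5 B=11)
Step 3: empty(A) -> (A=0 B=11)
Step 4: pour(B -> A) -> (A=5 B=6)
Step 5: fill(B) -> (A=5 B=11)
Step 6: empty(B) -> (A=5 B=0)
Step 7: empty(A) -> (A=0 B=0)
Step 8: fill(B) -> (A=0 B=11)

Answer: 0 11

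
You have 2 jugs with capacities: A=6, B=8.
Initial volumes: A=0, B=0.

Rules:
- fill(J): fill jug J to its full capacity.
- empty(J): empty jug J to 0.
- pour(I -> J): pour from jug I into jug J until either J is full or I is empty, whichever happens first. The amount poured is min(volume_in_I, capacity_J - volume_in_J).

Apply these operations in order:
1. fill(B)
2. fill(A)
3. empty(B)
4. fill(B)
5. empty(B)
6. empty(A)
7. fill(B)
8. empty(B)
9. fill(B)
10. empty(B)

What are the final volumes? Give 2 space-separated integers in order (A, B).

Answer: 0 0

Derivation:
Step 1: fill(B) -> (A=0 B=8)
Step 2: fill(A) -> (A=6 B=8)
Step 3: empty(B) -> (A=6 B=0)
Step 4: fill(B) -> (A=6 B=8)
Step 5: empty(B) -> (A=6 B=0)
Step 6: empty(A) -> (A=0 B=0)
Step 7: fill(B) -> (A=0 B=8)
Step 8: empty(B) -> (A=0 B=0)
Step 9: fill(B) -> (A=0 B=8)
Step 10: empty(B) -> (A=0 B=0)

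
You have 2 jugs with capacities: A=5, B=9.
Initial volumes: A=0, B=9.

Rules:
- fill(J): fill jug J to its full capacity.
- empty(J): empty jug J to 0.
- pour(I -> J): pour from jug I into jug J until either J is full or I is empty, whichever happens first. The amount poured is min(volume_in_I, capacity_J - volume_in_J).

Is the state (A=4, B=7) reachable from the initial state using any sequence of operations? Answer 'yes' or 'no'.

Answer: no

Derivation:
BFS explored all 28 reachable states.
Reachable set includes: (0,0), (0,1), (0,2), (0,3), (0,4), (0,5), (0,6), (0,7), (0,8), (0,9), (1,0), (1,9) ...
Target (A=4, B=7) not in reachable set → no.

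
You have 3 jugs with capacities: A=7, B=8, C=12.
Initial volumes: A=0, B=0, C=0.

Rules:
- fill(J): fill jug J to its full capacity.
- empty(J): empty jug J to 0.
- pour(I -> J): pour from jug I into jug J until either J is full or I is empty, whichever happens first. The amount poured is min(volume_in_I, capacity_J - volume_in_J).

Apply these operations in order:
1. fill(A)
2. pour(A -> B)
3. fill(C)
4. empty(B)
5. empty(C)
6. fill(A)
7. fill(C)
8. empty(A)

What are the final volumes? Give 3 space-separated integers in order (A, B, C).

Step 1: fill(A) -> (A=7 B=0 C=0)
Step 2: pour(A -> B) -> (A=0 B=7 C=0)
Step 3: fill(C) -> (A=0 B=7 C=12)
Step 4: empty(B) -> (A=0 B=0 C=12)
Step 5: empty(C) -> (A=0 B=0 C=0)
Step 6: fill(A) -> (A=7 B=0 C=0)
Step 7: fill(C) -> (A=7 B=0 C=12)
Step 8: empty(A) -> (A=0 B=0 C=12)

Answer: 0 0 12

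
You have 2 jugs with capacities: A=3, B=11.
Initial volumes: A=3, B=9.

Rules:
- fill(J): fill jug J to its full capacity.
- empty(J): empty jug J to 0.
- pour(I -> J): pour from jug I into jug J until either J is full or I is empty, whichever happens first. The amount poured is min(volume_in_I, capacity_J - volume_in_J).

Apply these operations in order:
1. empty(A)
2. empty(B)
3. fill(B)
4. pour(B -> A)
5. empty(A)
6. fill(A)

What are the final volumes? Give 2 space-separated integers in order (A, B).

Step 1: empty(A) -> (A=0 B=9)
Step 2: empty(B) -> (A=0 B=0)
Step 3: fill(B) -> (A=0 B=11)
Step 4: pour(B -> A) -> (A=3 B=8)
Step 5: empty(A) -> (A=0 B=8)
Step 6: fill(A) -> (A=3 B=8)

Answer: 3 8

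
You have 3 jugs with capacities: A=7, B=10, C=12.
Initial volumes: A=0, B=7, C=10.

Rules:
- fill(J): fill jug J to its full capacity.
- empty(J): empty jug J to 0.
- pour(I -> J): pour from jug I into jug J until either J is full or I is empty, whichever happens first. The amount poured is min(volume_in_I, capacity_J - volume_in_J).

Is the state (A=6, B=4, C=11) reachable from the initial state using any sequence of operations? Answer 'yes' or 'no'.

Answer: no

Derivation:
BFS explored all 550 reachable states.
Reachable set includes: (0,0,0), (0,0,1), (0,0,2), (0,0,3), (0,0,4), (0,0,5), (0,0,6), (0,0,7), (0,0,8), (0,0,9), (0,0,10), (0,0,11) ...
Target (A=6, B=4, C=11) not in reachable set → no.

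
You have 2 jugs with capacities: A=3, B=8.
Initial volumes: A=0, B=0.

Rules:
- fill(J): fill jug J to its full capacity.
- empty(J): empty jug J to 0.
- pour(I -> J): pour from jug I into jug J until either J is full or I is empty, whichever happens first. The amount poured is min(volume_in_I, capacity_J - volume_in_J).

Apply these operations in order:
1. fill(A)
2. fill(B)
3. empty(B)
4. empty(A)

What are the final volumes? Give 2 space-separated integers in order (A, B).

Step 1: fill(A) -> (A=3 B=0)
Step 2: fill(B) -> (A=3 B=8)
Step 3: empty(B) -> (A=3 B=0)
Step 4: empty(A) -> (A=0 B=0)

Answer: 0 0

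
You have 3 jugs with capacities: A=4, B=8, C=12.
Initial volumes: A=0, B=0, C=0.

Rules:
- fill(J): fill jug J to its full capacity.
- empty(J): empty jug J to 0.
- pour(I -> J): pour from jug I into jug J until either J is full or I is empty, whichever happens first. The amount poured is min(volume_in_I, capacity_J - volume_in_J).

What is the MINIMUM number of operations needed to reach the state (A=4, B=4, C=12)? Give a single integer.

Answer: 3

Derivation:
BFS from (A=0, B=0, C=0). One shortest path:
  1. fill(B) -> (A=0 B=8 C=0)
  2. fill(C) -> (A=0 B=8 C=12)
  3. pour(B -> A) -> (A=4 B=4 C=12)
Reached target in 3 moves.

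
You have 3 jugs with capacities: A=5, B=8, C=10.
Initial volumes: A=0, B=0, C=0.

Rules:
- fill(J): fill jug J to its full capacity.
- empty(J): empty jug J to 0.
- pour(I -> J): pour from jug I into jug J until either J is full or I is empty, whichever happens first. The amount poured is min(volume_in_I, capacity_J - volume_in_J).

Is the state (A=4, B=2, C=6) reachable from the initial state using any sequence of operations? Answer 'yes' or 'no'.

BFS explored all 342 reachable states.
Reachable set includes: (0,0,0), (0,0,1), (0,0,2), (0,0,3), (0,0,4), (0,0,5), (0,0,6), (0,0,7), (0,0,8), (0,0,9), (0,0,10), (0,1,0) ...
Target (A=4, B=2, C=6) not in reachable set → no.

Answer: no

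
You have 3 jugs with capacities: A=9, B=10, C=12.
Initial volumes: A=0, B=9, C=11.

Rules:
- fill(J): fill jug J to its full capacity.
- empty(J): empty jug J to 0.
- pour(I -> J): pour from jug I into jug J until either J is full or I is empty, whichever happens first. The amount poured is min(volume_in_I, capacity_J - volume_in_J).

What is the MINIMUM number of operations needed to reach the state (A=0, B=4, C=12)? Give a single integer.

BFS from (A=0, B=9, C=11). One shortest path:
  1. fill(A) -> (A=9 B=9 C=11)
  2. empty(C) -> (A=9 B=9 C=0)
  3. pour(A -> C) -> (A=0 B=9 C=9)
  4. pour(B -> C) -> (A=0 B=6 C=12)
  5. empty(C) -> (A=0 B=6 C=0)
  6. pour(B -> C) -> (A=0 B=0 C=6)
  7. fill(B) -> (A=0 B=10 C=6)
  8. pour(B -> C) -> (A=0 B=4 C=12)
Reached target in 8 moves.

Answer: 8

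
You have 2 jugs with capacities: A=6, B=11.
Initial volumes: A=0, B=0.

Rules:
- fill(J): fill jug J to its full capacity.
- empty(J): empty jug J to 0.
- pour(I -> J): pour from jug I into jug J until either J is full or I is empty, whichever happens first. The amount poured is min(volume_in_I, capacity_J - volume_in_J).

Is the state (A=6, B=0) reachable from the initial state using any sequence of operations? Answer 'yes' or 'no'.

BFS from (A=0, B=0):
  1. fill(A) -> (A=6 B=0)
Target reached → yes.

Answer: yes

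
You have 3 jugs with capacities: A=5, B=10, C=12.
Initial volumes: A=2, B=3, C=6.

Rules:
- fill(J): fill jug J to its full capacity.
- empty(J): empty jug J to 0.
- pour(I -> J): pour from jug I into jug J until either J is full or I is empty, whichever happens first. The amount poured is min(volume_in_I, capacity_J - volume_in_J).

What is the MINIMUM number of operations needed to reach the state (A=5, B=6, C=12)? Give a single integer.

Answer: 3

Derivation:
BFS from (A=2, B=3, C=6). One shortest path:
  1. pour(B -> A) -> (A=5 B=0 C=6)
  2. pour(C -> B) -> (A=5 B=6 C=0)
  3. fill(C) -> (A=5 B=6 C=12)
Reached target in 3 moves.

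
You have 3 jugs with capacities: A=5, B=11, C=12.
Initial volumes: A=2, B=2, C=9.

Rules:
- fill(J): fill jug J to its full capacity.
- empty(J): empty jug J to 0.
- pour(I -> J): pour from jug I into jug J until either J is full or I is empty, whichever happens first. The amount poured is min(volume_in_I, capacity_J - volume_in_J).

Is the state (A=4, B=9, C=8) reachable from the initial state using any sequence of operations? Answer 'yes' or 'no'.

Answer: no

Derivation:
BFS explored all 497 reachable states.
Reachable set includes: (0,0,0), (0,0,1), (0,0,2), (0,0,3), (0,0,4), (0,0,5), (0,0,6), (0,0,7), (0,0,8), (0,0,9), (0,0,10), (0,0,11) ...
Target (A=4, B=9, C=8) not in reachable set → no.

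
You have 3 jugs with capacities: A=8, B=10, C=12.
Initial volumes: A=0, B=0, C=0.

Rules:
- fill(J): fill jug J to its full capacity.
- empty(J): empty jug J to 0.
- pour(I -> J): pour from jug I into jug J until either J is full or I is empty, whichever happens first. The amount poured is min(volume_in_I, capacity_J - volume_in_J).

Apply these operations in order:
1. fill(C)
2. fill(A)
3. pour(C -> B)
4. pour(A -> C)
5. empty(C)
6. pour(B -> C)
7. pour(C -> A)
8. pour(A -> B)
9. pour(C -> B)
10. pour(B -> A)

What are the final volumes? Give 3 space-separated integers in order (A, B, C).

Step 1: fill(C) -> (A=0 B=0 C=12)
Step 2: fill(A) -> (A=8 B=0 C=12)
Step 3: pour(C -> B) -> (A=8 B=10 C=2)
Step 4: pour(A -> C) -> (A=0 B=10 C=10)
Step 5: empty(C) -> (A=0 B=10 C=0)
Step 6: pour(B -> C) -> (A=0 B=0 C=10)
Step 7: pour(C -> A) -> (A=8 B=0 C=2)
Step 8: pour(A -> B) -> (A=0 B=8 C=2)
Step 9: pour(C -> B) -> (A=0 B=10 C=0)
Step 10: pour(B -> A) -> (A=8 B=2 C=0)

Answer: 8 2 0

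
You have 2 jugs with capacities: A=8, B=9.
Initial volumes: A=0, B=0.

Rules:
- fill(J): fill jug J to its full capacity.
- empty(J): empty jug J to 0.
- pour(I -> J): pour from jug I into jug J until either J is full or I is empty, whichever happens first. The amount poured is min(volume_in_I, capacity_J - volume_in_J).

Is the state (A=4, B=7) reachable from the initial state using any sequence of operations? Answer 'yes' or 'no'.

Answer: no

Derivation:
BFS explored all 34 reachable states.
Reachable set includes: (0,0), (0,1), (0,2), (0,3), (0,4), (0,5), (0,6), (0,7), (0,8), (0,9), (1,0), (1,9) ...
Target (A=4, B=7) not in reachable set → no.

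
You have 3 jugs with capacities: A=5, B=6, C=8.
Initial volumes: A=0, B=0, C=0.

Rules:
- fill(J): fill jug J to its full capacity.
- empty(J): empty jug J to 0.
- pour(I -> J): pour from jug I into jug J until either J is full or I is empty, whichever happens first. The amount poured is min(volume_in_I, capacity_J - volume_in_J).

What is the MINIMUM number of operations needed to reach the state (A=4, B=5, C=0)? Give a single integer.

BFS from (A=0, B=0, C=0). One shortest path:
  1. fill(A) -> (A=5 B=0 C=0)
  2. pour(A -> B) -> (A=0 B=5 C=0)
  3. fill(A) -> (A=5 B=5 C=0)
  4. pour(A -> C) -> (A=0 B=5 C=5)
  5. fill(A) -> (A=5 B=5 C=5)
  6. pour(A -> B) -> (A=4 B=6 C=5)
  7. empty(B) -> (A=4 B=0 C=5)
  8. pour(C -> B) -> (A=4 B=5 C=0)
Reached target in 8 moves.

Answer: 8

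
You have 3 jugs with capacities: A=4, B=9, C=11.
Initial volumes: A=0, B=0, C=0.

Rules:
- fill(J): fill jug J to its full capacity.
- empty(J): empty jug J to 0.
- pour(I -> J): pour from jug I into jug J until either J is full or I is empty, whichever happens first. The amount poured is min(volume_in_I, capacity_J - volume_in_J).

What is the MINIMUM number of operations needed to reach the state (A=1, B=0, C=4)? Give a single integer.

Answer: 6

Derivation:
BFS from (A=0, B=0, C=0). One shortest path:
  1. fill(B) -> (A=0 B=9 C=0)
  2. pour(B -> A) -> (A=4 B=5 C=0)
  3. empty(A) -> (A=0 B=5 C=0)
  4. pour(B -> A) -> (A=4 B=1 C=0)
  5. pour(A -> C) -> (A=0 B=1 C=4)
  6. pour(B -> A) -> (A=1 B=0 C=4)
Reached target in 6 moves.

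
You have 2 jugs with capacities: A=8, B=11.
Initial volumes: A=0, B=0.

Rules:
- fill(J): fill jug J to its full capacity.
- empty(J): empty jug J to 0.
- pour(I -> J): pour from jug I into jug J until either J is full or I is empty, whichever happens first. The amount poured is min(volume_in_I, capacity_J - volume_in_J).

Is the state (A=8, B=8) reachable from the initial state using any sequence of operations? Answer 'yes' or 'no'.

BFS from (A=0, B=0):
  1. fill(A) -> (A=8 B=0)
  2. pour(A -> B) -> (A=0 B=8)
  3. fill(A) -> (A=8 B=8)
Target reached → yes.

Answer: yes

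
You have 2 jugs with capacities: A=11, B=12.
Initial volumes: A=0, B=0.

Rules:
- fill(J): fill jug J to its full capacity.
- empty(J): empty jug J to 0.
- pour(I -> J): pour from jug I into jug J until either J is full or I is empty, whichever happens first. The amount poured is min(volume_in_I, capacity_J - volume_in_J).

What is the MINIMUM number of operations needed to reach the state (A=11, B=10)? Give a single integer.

BFS from (A=0, B=0). One shortest path:
  1. fill(A) -> (A=11 B=0)
  2. pour(A -> B) -> (A=0 B=11)
  3. fill(A) -> (A=11 B=11)
  4. pour(A -> B) -> (A=10 B=12)
  5. empty(B) -> (A=10 B=0)
  6. pour(A -> B) -> (A=0 B=10)
  7. fill(A) -> (A=11 B=10)
Reached target in 7 moves.

Answer: 7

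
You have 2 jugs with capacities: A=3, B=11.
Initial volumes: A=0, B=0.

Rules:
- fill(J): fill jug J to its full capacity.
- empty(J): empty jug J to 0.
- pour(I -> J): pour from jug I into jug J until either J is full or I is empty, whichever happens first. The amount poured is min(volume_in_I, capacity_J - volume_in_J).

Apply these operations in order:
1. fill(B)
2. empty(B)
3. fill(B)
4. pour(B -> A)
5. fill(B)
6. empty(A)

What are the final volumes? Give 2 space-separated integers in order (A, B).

Step 1: fill(B) -> (A=0 B=11)
Step 2: empty(B) -> (A=0 B=0)
Step 3: fill(B) -> (A=0 B=11)
Step 4: pour(B -> A) -> (A=3 B=8)
Step 5: fill(B) -> (A=3 B=11)
Step 6: empty(A) -> (A=0 B=11)

Answer: 0 11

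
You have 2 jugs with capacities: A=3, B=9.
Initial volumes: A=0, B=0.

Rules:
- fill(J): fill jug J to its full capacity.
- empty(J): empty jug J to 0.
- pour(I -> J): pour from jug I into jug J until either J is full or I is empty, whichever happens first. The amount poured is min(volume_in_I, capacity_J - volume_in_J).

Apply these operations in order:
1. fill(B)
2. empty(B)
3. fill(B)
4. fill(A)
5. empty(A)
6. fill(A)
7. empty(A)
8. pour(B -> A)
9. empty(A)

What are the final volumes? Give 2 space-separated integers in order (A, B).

Answer: 0 6

Derivation:
Step 1: fill(B) -> (A=0 B=9)
Step 2: empty(B) -> (A=0 B=0)
Step 3: fill(B) -> (A=0 B=9)
Step 4: fill(A) -> (A=3 B=9)
Step 5: empty(A) -> (A=0 B=9)
Step 6: fill(A) -> (A=3 B=9)
Step 7: empty(A) -> (A=0 B=9)
Step 8: pour(B -> A) -> (A=3 B=6)
Step 9: empty(A) -> (A=0 B=6)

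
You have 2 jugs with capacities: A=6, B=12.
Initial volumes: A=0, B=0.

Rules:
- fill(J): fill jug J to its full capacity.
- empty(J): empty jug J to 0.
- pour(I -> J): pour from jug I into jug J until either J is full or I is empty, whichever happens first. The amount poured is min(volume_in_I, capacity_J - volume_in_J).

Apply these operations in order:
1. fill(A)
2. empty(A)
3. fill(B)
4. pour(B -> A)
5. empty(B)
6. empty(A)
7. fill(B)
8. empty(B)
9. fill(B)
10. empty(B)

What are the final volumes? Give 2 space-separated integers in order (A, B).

Step 1: fill(A) -> (A=6 B=0)
Step 2: empty(A) -> (A=0 B=0)
Step 3: fill(B) -> (A=0 B=12)
Step 4: pour(B -> A) -> (A=6 B=6)
Step 5: empty(B) -> (A=6 B=0)
Step 6: empty(A) -> (A=0 B=0)
Step 7: fill(B) -> (A=0 B=12)
Step 8: empty(B) -> (A=0 B=0)
Step 9: fill(B) -> (A=0 B=12)
Step 10: empty(B) -> (A=0 B=0)

Answer: 0 0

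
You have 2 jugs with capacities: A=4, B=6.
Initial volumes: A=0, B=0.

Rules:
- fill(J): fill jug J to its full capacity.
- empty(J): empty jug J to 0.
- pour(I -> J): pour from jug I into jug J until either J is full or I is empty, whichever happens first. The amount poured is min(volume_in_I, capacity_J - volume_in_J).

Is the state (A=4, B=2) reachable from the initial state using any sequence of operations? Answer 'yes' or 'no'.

BFS from (A=0, B=0):
  1. fill(B) -> (A=0 B=6)
  2. pour(B -> A) -> (A=4 B=2)
Target reached → yes.

Answer: yes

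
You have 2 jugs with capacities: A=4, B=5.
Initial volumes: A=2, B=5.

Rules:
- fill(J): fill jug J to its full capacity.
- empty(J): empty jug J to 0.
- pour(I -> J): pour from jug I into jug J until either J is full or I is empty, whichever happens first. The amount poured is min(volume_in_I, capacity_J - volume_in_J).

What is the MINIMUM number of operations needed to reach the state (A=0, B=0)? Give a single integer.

Answer: 2

Derivation:
BFS from (A=2, B=5). One shortest path:
  1. empty(A) -> (A=0 B=5)
  2. empty(B) -> (A=0 B=0)
Reached target in 2 moves.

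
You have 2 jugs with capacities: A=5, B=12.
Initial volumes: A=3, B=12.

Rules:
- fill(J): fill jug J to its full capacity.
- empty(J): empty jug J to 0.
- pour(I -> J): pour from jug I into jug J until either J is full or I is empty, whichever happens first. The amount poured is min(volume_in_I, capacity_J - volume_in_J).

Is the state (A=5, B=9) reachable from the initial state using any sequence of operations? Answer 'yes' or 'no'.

Answer: yes

Derivation:
BFS from (A=3, B=12):
  1. empty(A) -> (A=0 B=12)
  2. pour(B -> A) -> (A=5 B=7)
  3. empty(A) -> (A=0 B=7)
  4. pour(B -> A) -> (A=5 B=2)
  5. empty(A) -> (A=0 B=2)
  6. pour(B -> A) -> (A=2 B=0)
  7. fill(B) -> (A=2 B=12)
  8. pour(B -> A) -> (A=5 B=9)
Target reached → yes.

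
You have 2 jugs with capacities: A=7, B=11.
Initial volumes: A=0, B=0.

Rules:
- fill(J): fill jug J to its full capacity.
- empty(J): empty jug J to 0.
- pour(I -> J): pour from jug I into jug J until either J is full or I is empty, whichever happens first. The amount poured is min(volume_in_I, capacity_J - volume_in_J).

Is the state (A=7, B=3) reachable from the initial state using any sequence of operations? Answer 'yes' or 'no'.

Answer: yes

Derivation:
BFS from (A=0, B=0):
  1. fill(A) -> (A=7 B=0)
  2. pour(A -> B) -> (A=0 B=7)
  3. fill(A) -> (A=7 B=7)
  4. pour(A -> B) -> (A=3 B=11)
  5. empty(B) -> (A=3 B=0)
  6. pour(A -> B) -> (A=0 B=3)
  7. fill(A) -> (A=7 B=3)
Target reached → yes.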